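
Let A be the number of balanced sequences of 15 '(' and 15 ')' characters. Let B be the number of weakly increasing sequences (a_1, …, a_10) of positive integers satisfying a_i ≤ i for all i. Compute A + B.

9711641

A balanced arrangement of 15 bracket pairs is a Dyck word of semilength 15, so the count is C_15. So A = C_15 = 9694845.
Such sub-staircase sequences of length n are counted by C_n; here n = 10. So B = C_10 = 16796.
A + B = 9694845 + 16796 = 9711641.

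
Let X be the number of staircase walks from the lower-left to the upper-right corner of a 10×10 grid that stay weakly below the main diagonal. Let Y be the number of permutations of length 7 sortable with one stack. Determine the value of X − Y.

Monotone paths in an n×n grid that stay weakly below the diagonal are counted by C_n; here n = 10. So X = C_10 = 16796.
Stack-sortable permutations are exactly the 231-avoiding ones, counted by C_n; here n = 7. So Y = C_7 = 429.
X − Y = 16796 − 429 = 16367.

16367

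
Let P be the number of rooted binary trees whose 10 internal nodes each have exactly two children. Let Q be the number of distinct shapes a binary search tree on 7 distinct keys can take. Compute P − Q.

16367

The number of full binary trees on 10 internal nodes is the Catalan number C_10. So P = C_10 = 16796.
Rooted binary trees with 7 nodes (each child slot possibly empty) number C_7. So Q = C_7 = 429.
P − Q = 16796 − 429 = 16367.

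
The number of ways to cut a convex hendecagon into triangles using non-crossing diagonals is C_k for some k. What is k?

9

A convex 11-gon is triangulated into 9 triangles, and the number of such triangulations is the Catalan number C_{11−2} = C_9.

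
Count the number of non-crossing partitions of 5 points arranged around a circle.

42

The non-crossing partitions of [5] form a lattice of size C_5.
C_5 = C(10,5)/6 = 252/6 = 42.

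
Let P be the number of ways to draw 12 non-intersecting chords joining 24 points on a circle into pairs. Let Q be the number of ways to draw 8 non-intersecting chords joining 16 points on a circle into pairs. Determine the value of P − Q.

206582

Pairing 24 circle points by 12 non-crossing chords gives C_12 matchings. So P = C_12 = 208012.
Pairing 16 circle points by 8 non-crossing chords gives C_8 matchings. So Q = C_8 = 1430.
P − Q = 208012 − 1430 = 206582.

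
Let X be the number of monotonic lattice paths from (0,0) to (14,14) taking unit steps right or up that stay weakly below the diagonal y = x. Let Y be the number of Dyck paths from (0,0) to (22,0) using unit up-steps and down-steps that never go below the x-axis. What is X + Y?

2733226

Monotone paths in an n×n grid that stay weakly below the diagonal are counted by C_n; here n = 14. So X = C_14 = 2674440.
A Dyck path with 11 up-steps and 11 down-steps has semilength 11, so there are C_11 of them. So Y = C_11 = 58786.
X + Y = 2674440 + 58786 = 2733226.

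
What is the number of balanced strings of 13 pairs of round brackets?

742900

A balanced arrangement of 13 bracket pairs is a Dyck word of semilength 13, so the count is C_13.
C_13 = C(26,13)/14 = 10400600/14 = 742900.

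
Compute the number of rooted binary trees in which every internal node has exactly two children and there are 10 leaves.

Full binary trees with 10 leaves have 10−1 = 9 internal nodes, so there are C_9 of them.
C_9 = C_8 · 2(2·8+1)/(8+2) = 1430 · 34/10 = 4862.

4862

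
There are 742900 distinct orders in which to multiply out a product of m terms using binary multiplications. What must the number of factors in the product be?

14

Parenthesizations of m factors are counted by C_{m−1}, and C_13 = 742900.
So the index is 13, and the number of factors is 13 + 1 = 14.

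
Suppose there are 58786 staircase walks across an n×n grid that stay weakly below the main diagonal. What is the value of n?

11

Such diagonal-avoiding paths in an n×n grid are counted by C_n. The Catalan number equal to 58786 is C_11.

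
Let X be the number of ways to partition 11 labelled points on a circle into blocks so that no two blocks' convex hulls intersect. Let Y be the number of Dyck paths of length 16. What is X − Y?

Non-crossing partitions of an n-element set are counted by C_n; here n = 11. So X = C_11 = 58786.
Dyck paths of semilength n (length 2n) are counted by C_n; here n = 8. So Y = C_8 = 1430.
X − Y = 58786 − 1430 = 57356.

57356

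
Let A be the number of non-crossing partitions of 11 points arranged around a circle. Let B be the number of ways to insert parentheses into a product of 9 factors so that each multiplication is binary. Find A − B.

57356

The non-crossing partitions of [11] form a lattice of size C_11. So A = C_11 = 58786.
Parenthesizations of m factors correspond to full binary trees with m leaves, counted by C_{m−1}; m = 9 gives C_8. So B = C_8 = 1430.
A − B = 58786 − 1430 = 57356.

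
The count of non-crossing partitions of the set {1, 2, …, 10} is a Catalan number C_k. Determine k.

10

The non-crossing partitions of [10] form a lattice of size C_10.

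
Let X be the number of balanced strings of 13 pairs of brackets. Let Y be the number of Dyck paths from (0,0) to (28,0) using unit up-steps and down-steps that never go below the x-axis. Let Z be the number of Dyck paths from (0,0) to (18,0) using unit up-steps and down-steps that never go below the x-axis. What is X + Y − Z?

3412478

Balanced strings of n pairs of brackets are counted by C_n; here n = 13. So X = C_13 = 742900.
Dyck paths of semilength n (length 2n) are counted by C_n; here n = 14. So Y = C_14 = 2674440.
A Dyck path with 9 up-steps and 9 down-steps has semilength 9, so there are C_9 of them. So Z = C_9 = 4862.
X + Y − Z = 742900 + 2674440 − 4862 = 3412478.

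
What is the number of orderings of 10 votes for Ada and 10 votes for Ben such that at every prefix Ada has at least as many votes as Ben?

16796

Ballot sequences with n votes each where one side never trails are Dyck words, counted by C_n; here n = 10.
C_10 = 16796.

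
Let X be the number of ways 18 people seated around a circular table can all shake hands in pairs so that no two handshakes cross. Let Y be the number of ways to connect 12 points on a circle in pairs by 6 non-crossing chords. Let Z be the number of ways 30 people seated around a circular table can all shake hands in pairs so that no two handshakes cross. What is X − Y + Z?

9699575

Non-crossing handshake pairings of 2n people are counted by C_n; 18 people gives n = 9. So X = C_9 = 4862.
Pairing 12 circle points by 6 non-crossing chords gives C_6 matchings. So Y = C_6 = 132.
Non-crossing handshake pairings of 2n people are counted by C_n; 30 people gives n = 15. So Z = C_15 = 9694845.
X − Y + Z = 4862 − 132 + 9694845 = 9699575.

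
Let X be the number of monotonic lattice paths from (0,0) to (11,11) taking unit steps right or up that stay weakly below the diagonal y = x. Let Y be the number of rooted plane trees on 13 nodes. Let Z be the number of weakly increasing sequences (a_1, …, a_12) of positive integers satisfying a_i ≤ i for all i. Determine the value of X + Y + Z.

Sub-diagonal monotone paths from (0,0) to (11,11) biject with Dyck paths of semilength 11, giving C_11. So X = C_11 = 58786.
Rooted ordered (plane) trees on m nodes have m−1 edges and are counted by C_{m−1}; m = 13 gives C_12. So Y = C_12 = 208012.
Such sub-staircase sequences of length n are counted by C_n; here n = 12. So Z = C_12 = 208012.
X + Y + Z = 58786 + 208012 + 208012 = 474810.

474810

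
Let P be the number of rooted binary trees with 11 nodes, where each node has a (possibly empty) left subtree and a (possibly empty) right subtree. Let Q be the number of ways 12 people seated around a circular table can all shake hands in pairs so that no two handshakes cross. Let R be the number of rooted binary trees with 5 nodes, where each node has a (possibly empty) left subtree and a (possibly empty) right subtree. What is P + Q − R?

58876

Binary trees (left/right distinguished) on n nodes are counted by C_n; here n = 11. So P = C_11 = 58786.
Non-crossing handshake pairings of 2n people are counted by C_n; 12 people gives n = 6. So Q = C_6 = 132.
Binary trees (left/right distinguished) on n nodes are counted by C_n; here n = 5. So R = C_5 = 42.
P + Q − R = 58786 + 132 − 42 = 58876.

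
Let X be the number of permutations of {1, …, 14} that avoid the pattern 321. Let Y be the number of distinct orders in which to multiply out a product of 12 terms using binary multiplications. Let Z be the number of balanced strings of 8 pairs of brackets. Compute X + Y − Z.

2731796

For any fixed pattern of length 3, the pattern-avoiding permutations of [14] number C_14. So X = C_14 = 2674440.
Bracketing 12 factors into binary products is counted by C_{12−1} = C_11. So Y = C_11 = 58786.
With 8 pairs the number of balanced bracket strings is the Catalan number C_8. So Z = C_8 = 1430.
X + Y − Z = 2674440 + 58786 − 1430 = 2731796.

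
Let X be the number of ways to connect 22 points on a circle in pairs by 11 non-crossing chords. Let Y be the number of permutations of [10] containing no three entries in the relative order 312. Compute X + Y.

Non-crossing perfect matchings of 2n points on a circle are counted by C_n; with 22 points, n = 11. So X = C_11 = 58786.
For any fixed pattern of length 3, the pattern-avoiding permutations of [10] number C_10. So Y = C_10 = 16796.
X + Y = 58786 + 16796 = 75582.

75582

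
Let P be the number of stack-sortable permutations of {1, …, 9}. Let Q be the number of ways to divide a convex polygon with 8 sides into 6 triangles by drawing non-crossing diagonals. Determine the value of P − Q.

4730

By Knuth's characterisation, the stack-sortable permutations of length 9 are the 231-avoiders, numbering C_9. So P = C_9 = 4862.
The number of triangulations of an 8-gon is the Catalan number C_6 (index = sides − 2). So Q = C_6 = 132.
P − Q = 4862 − 132 = 4730.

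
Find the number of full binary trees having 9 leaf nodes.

1430

Full binary trees with 9 leaves have 9−1 = 8 internal nodes, so there are C_8 of them.
C_8 = C(16,8)/9 = 12870/9 = 1430.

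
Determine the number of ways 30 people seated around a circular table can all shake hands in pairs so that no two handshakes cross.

9694845

Non-crossing handshake pairings of 2n people are counted by C_n; 30 people gives n = 15.
C_15 = C(30,15)/16 = 155117520/16 = 9694845.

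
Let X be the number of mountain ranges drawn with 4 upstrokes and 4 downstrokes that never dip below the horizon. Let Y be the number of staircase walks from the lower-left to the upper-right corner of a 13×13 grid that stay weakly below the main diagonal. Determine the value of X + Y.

742914

Paths of 4 up- and 4 down-steps that never dip below the axis are Dyck paths; their count is C_4. So X = C_4 = 14.
Monotone paths in an n×n grid that stay weakly below the diagonal are counted by C_n; here n = 13. So Y = C_13 = 742900.
X + Y = 14 + 742900 = 742914.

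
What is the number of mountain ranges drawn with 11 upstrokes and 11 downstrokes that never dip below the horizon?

Dyck paths of semilength n (length 2n) are counted by C_n; here n = 11.
C_11 = 58786.

58786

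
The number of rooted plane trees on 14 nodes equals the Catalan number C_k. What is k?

Rooted ordered (plane) trees on m nodes have m−1 edges and are counted by C_{m−1}; m = 14 gives C_13.

13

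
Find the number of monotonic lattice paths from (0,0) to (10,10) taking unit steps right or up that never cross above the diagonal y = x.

16796

Sub-diagonal monotone paths from (0,0) to (10,10) biject with Dyck paths of semilength 10, giving C_10.
C_10 = C(20,10)/11 = 184756/11 = 16796.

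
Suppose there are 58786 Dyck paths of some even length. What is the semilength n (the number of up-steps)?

Dyck paths of semilength n are counted by C_n; 58786 = C_11.

11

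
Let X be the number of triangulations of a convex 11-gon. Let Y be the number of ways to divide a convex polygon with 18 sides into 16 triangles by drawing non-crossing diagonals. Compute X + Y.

35362532

A convex 11-gon is triangulated into 9 triangles, and the number of such triangulations is the Catalan number C_{11−2} = C_9. So X = C_9 = 4862.
Triangulations of a convex m-gon are counted by C_{m−2}; with m = 18 this is C_16. So Y = C_16 = 35357670.
X + Y = 4862 + 35357670 = 35362532.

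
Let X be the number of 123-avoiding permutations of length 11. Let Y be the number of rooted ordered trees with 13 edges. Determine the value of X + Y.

801686

For any fixed pattern of length 3, the pattern-avoiding permutations of [11] number C_11. So X = C_11 = 58786.
A rooted plane tree with 13 edges has 14 nodes, and the count is C_13. So Y = C_13 = 742900.
X + Y = 58786 + 742900 = 801686.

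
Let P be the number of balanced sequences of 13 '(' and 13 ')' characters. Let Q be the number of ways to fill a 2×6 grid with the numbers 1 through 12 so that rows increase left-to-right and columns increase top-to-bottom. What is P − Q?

742768

Balanced strings of n pairs of brackets are counted by C_n; here n = 13. So P = C_13 = 742900.
By the hook-length formula (or a Dyck-path bijection), SYT of shape 2×6 number C_6. So Q = C_6 = 132.
P − Q = 742900 − 132 = 742768.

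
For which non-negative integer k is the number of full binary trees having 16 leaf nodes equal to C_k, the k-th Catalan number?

15

A full binary tree with L leaves has L−1 internal nodes and is counted by C_{L−1}; L = 16 gives C_15.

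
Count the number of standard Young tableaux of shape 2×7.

By the hook-length formula (or a Dyck-path bijection), SYT of shape 2×7 number C_7.
C_7 = 429.

429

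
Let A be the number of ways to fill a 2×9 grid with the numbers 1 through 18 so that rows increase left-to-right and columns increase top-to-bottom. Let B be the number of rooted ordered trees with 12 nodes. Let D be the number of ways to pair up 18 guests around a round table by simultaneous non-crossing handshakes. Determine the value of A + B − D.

Standard Young tableaux of shape 2×n are counted by C_n; here n = 9. So A = C_9 = 4862.
A rooted plane tree on 12 nodes has 11 edges, and such trees are counted by C_11. So B = C_11 = 58786.
Non-crossing handshake pairings of 2n people are counted by C_n; 18 people gives n = 9. So D = C_9 = 4862.
A + B − D = 4862 + 58786 − 4862 = 58786.

58786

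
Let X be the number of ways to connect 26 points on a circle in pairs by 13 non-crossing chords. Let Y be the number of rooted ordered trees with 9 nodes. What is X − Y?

741470

Non-crossing perfect matchings of 2n points on a circle are counted by C_n; with 26 points, n = 13. So X = C_13 = 742900.
A rooted plane tree on 9 nodes has 8 edges, and such trees are counted by C_8. So Y = C_8 = 1430.
X − Y = 742900 − 1430 = 741470.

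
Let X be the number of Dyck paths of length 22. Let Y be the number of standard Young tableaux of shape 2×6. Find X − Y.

58654

Dyck paths of semilength n (length 2n) are counted by C_n; here n = 11. So X = C_11 = 58786.
By the hook-length formula (or a Dyck-path bijection), SYT of shape 2×6 number C_6. So Y = C_6 = 132.
X − Y = 58786 − 132 = 58654.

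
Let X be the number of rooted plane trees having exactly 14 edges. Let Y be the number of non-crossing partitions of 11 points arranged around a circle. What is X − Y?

2615654

Rooted ordered trees with n edges are counted by C_n; here n = 14. So X = C_14 = 2674440.
Non-crossing partitions of an n-element set are counted by C_n; here n = 11. So Y = C_11 = 58786.
X − Y = 2674440 − 58786 = 2615654.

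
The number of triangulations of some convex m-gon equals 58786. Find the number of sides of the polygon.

13

Triangulations of a convex m-gon are counted by C_{m−2}; 58786 = C_11.
So m − 2 = 11, giving m = 13 sides.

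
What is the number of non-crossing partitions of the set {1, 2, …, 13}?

742900

Non-crossing partitions of an n-element set are counted by C_n; here n = 13.
C_13 = C(26,13)/14 = 10400600/14 = 742900.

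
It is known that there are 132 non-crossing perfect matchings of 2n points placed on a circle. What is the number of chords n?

Non-crossing pairings of 2n points on a circle are counted by C_n; 132 = C_6.

6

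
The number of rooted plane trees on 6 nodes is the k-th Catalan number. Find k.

5

A rooted plane tree on 6 nodes has 5 edges, and such trees are counted by C_5.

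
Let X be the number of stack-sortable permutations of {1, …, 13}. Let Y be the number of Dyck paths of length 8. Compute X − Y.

Stack-sortable permutations are exactly the 231-avoiding ones, counted by C_n; here n = 13. So X = C_13 = 742900.
A Dyck path with 4 up-steps and 4 down-steps has semilength 4, so there are C_4 of them. So Y = C_4 = 14.
X − Y = 742900 − 14 = 742886.

742886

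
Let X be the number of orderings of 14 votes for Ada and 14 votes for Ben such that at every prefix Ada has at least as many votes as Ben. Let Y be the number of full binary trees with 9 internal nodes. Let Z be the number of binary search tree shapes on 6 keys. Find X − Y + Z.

Reading a vote for the leader as '(' and for the other as ')' turns such a sequence into a balanced string of 14 pairs, so the count is C_14. So X = C_14 = 2674440.
Full binary trees with n internal nodes are counted by C_n; here n = 9. So Y = C_9 = 4862.
There are C_n binary search tree shapes on n keys; with n = 6 that is C_6. So Z = C_6 = 132.
X − Y + Z = 2674440 − 4862 + 132 = 2669710.

2669710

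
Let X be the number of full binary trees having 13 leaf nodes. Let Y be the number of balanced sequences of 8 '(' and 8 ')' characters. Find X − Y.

206582

A full binary tree with L leaves has L−1 internal nodes and is counted by C_{L−1}; L = 13 gives C_12. So X = C_12 = 208012.
Balanced strings of n pairs of brackets are counted by C_n; here n = 8. So Y = C_8 = 1430.
X − Y = 208012 − 1430 = 206582.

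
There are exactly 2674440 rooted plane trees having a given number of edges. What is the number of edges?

Rooted ordered trees with n edges are counted by C_n. Since C_14 = 2674440, the index is 14.

14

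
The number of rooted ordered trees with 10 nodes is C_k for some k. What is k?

9

A rooted plane tree on 10 nodes has 9 edges, and such trees are counted by C_9.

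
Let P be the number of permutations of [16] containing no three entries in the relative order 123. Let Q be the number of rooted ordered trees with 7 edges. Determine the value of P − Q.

35357241

For any fixed pattern of length 3, the pattern-avoiding permutations of [16] number C_16. So P = C_16 = 35357670.
A rooted plane tree with 7 edges has 8 nodes, and the count is C_7. So Q = C_7 = 429.
P − Q = 35357670 − 429 = 35357241.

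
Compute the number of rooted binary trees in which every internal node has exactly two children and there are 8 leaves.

429

A full binary tree with L leaves has L−1 internal nodes and is counted by C_{L−1}; L = 8 gives C_7.
C_7 = C_6 · 2(2·6+1)/(6+2) = 132 · 26/8 = 429.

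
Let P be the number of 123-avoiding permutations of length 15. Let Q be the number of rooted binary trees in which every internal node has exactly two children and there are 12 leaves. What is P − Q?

9636059

Permutations of [n] avoiding any single length-3 pattern are counted by C_n; here n = 15. So P = C_15 = 9694845.
A full binary tree with L leaves has L−1 internal nodes and is counted by C_{L−1}; L = 12 gives C_11. So Q = C_11 = 58786.
P − Q = 9694845 − 58786 = 9636059.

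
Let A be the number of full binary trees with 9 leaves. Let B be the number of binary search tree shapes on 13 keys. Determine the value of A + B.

A full binary tree with L leaves has L−1 internal nodes and is counted by C_{L−1}; L = 9 gives C_8. So A = C_8 = 1430.
Binary trees (left/right distinguished) on n nodes are counted by C_n; here n = 13. So B = C_13 = 742900.
A + B = 1430 + 742900 = 744330.

744330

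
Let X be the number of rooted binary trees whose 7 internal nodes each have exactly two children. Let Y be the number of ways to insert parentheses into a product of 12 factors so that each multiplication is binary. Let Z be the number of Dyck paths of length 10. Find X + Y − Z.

Full binary trees with n internal nodes are counted by C_n; here n = 7. So X = C_7 = 429.
Parenthesizations of m factors correspond to full binary trees with m leaves, counted by C_{m−1}; m = 12 gives C_11. So Y = C_11 = 58786.
Dyck paths of semilength n (length 2n) are counted by C_n; here n = 5. So Z = C_5 = 42.
X + Y − Z = 429 + 58786 − 42 = 59173.

59173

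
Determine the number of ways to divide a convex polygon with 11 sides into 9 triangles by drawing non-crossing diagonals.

Triangulations of a convex m-gon are counted by C_{m−2}; with m = 11 this is C_9.
C_9 = C_8 · 2(2·8+1)/(8+2) = 1430 · 34/10 = 4862.

4862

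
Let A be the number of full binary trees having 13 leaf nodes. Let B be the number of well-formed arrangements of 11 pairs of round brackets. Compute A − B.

149226

Full binary trees with 13 leaves have 13−1 = 12 internal nodes, so there are C_12 of them. So A = C_12 = 208012.
With 11 pairs the number of balanced bracket strings is the Catalan number C_11. So B = C_11 = 58786.
A − B = 208012 − 58786 = 149226.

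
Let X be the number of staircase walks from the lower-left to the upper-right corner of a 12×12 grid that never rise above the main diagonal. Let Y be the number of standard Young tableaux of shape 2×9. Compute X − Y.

203150

Sub-diagonal monotone paths from (0,0) to (12,12) biject with Dyck paths of semilength 12, giving C_12. So X = C_12 = 208012.
By the hook-length formula (or a Dyck-path bijection), SYT of shape 2×9 number C_9. So Y = C_9 = 4862.
X − Y = 208012 − 4862 = 203150.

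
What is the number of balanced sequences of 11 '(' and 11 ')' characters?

58786

Balanced strings of n pairs of brackets are counted by C_n; here n = 11.
C_11 = 58786.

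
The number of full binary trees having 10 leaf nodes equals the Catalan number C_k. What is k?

Full binary trees with 10 leaves have 10−1 = 9 internal nodes, so there are C_9 of them.

9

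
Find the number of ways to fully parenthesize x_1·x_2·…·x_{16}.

9694845

Parenthesizations of m factors correspond to full binary trees with m leaves, counted by C_{m−1}; m = 16 gives C_15.
C_15 = C(30,15)/16 = 155117520/16 = 9694845.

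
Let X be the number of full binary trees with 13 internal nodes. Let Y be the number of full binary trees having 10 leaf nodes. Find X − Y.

Full binary trees with n internal nodes are counted by C_n; here n = 13. So X = C_13 = 742900.
A full binary tree with L leaves has L−1 internal nodes and is counted by C_{L−1}; L = 10 gives C_9. So Y = C_9 = 4862.
X − Y = 742900 − 4862 = 738038.

738038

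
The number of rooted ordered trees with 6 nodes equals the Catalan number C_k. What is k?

5

A rooted plane tree on 6 nodes has 5 edges, and such trees are counted by C_5.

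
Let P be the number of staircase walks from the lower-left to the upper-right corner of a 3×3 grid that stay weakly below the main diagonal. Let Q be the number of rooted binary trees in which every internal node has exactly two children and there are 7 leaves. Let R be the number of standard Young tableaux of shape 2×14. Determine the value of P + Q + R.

2674577

Sub-diagonal monotone paths from (0,0) to (3,3) biject with Dyck paths of semilength 3, giving C_3. So P = C_3 = 5.
A full binary tree with L leaves has L−1 internal nodes and is counted by C_{L−1}; L = 7 gives C_6. So Q = C_6 = 132.
By the hook-length formula (or a Dyck-path bijection), SYT of shape 2×14 number C_14. So R = C_14 = 2674440.
P + Q + R = 5 + 132 + 2674440 = 2674577.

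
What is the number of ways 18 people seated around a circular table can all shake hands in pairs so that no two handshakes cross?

4862

Non-crossing handshake pairings of 2n people are counted by C_n; 18 people gives n = 9.
C_9 = 4862.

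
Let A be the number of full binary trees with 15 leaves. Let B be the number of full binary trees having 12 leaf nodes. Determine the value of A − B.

2615654

A full binary tree with L leaves has L−1 internal nodes and is counted by C_{L−1}; L = 15 gives C_14. So A = C_14 = 2674440.
A full binary tree with L leaves has L−1 internal nodes and is counted by C_{L−1}; L = 12 gives C_11. So B = C_11 = 58786.
A − B = 2674440 − 58786 = 2615654.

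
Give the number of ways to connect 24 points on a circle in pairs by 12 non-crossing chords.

Pairing 24 circle points by 12 non-crossing chords gives C_12 matchings.
C_12 = C(24,12)/13 = 2704156/13 = 208012.

208012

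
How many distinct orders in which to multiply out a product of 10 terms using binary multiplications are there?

4862

Parenthesizations of m factors correspond to full binary trees with m leaves, counted by C_{m−1}; m = 10 gives C_9.
C_9 = 4862.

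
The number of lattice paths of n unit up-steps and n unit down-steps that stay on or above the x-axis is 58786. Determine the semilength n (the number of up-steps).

11

Dyck paths of semilength n are counted by C_n. Since C_11 = 58786, the index is 11.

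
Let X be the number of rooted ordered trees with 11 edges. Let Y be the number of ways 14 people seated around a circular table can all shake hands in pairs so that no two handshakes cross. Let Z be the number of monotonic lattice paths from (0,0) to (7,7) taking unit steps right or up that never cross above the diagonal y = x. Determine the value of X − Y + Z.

58786

A rooted plane tree with 11 edges has 12 nodes, and the count is C_11. So X = C_11 = 58786.
With 14 = 2·7 people, non-crossing handshake pairings are non-crossing perfect matchings on a circle, counted by C_7. So Y = C_7 = 429.
Monotone paths in an n×n grid that stay weakly below the diagonal are counted by C_n; here n = 7. So Z = C_7 = 429.
X − Y + Z = 58786 − 429 + 429 = 58786.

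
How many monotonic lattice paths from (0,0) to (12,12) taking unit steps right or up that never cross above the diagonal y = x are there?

Sub-diagonal monotone paths from (0,0) to (12,12) biject with Dyck paths of semilength 12, giving C_12.
C_12 = C(24,12)/13 = 2704156/13 = 208012.

208012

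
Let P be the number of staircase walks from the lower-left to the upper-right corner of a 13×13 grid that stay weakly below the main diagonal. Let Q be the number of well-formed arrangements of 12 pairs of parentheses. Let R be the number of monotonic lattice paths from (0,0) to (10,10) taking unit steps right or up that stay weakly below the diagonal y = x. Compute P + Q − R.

934116

Monotone paths in an n×n grid that stay weakly below the diagonal are counted by C_n; here n = 13. So P = C_13 = 742900.
A balanced arrangement of 12 bracket pairs is a Dyck word of semilength 12, so the count is C_12. So Q = C_12 = 208012.
Monotone paths in an n×n grid that stay weakly below the diagonal are counted by C_n; here n = 10. So R = C_10 = 16796.
P + Q − R = 742900 + 208012 − 16796 = 934116.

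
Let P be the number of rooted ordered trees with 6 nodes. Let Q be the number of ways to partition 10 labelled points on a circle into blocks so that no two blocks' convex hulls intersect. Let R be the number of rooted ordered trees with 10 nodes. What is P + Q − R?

A rooted plane tree on 6 nodes has 5 edges, and such trees are counted by C_5. So P = C_5 = 42.
The non-crossing partitions of [10] form a lattice of size C_10. So Q = C_10 = 16796.
Rooted ordered (plane) trees on m nodes have m−1 edges and are counted by C_{m−1}; m = 10 gives C_9. So R = C_9 = 4862.
P + Q − R = 42 + 16796 − 4862 = 11976.

11976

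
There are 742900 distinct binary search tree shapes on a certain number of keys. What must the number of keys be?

Binary search tree shapes on n keys are counted by C_n, and C_13 = 742900.

13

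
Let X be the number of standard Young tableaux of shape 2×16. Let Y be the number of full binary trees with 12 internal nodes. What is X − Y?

35149658

Standard Young tableaux of shape 2×n are counted by C_n; here n = 16. So X = C_16 = 35357670.
The number of full binary trees on 12 internal nodes is the Catalan number C_12. So Y = C_12 = 208012.
X − Y = 35357670 − 208012 = 35149658.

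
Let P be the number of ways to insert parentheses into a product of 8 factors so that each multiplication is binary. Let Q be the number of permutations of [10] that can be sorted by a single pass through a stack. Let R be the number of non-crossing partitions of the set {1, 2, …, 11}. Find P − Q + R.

42419

Bracketing 8 factors into binary products is counted by C_{8−1} = C_7. So P = C_7 = 429.
Stack-sortable permutations are exactly the 231-avoiding ones, counted by C_n; here n = 10. So Q = C_10 = 16796.
The non-crossing partitions of [11] form a lattice of size C_11. So R = C_11 = 58786.
P − Q + R = 429 − 16796 + 58786 = 42419.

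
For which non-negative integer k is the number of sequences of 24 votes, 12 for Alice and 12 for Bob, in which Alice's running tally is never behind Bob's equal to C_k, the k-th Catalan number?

12

Ballot sequences with n votes each where one side never trails are Dyck words, counted by C_n; here n = 12.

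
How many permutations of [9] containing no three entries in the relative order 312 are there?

For any fixed pattern of length 3, the pattern-avoiding permutations of [9] number C_9.
C_9 = C(18,9)/10 = 48620/10 = 4862.

4862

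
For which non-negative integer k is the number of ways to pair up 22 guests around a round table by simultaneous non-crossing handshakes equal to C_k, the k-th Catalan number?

With 22 = 2·11 people, non-crossing handshake pairings are non-crossing perfect matchings on a circle, counted by C_11.

11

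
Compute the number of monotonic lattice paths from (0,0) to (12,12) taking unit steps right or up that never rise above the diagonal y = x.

208012

Sub-diagonal monotone paths from (0,0) to (12,12) biject with Dyck paths of semilength 12, giving C_12.
C_12 = C_11 · 2(2·11+1)/(11+2) = 58786 · 46/13 = 208012.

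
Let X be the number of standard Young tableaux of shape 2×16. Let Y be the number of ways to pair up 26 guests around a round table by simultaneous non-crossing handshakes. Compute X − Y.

34614770

Standard Young tableaux of shape 2×n are counted by C_n; here n = 16. So X = C_16 = 35357670.
With 26 = 2·13 people, non-crossing handshake pairings are non-crossing perfect matchings on a circle, counted by C_13. So Y = C_13 = 742900.
X − Y = 35357670 − 742900 = 34614770.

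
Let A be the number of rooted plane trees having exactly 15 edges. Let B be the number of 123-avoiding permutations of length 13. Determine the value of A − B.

A rooted plane tree with 15 edges has 16 nodes, and the count is C_15. So A = C_15 = 9694845.
For any fixed pattern of length 3, the pattern-avoiding permutations of [13] number C_13. So B = C_13 = 742900.
A − B = 9694845 − 742900 = 8951945.

8951945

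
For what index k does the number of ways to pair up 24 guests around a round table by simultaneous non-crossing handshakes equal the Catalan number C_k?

12

With 24 = 2·12 people, non-crossing handshake pairings are non-crossing perfect matchings on a circle, counted by C_12.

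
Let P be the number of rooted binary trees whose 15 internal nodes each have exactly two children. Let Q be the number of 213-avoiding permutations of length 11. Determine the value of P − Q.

9636059

Full binary trees with n internal nodes are counted by C_n; here n = 15. So P = C_15 = 9694845.
For any fixed pattern of length 3, the pattern-avoiding permutations of [11] number C_11. So Q = C_11 = 58786.
P − Q = 9694845 − 58786 = 9636059.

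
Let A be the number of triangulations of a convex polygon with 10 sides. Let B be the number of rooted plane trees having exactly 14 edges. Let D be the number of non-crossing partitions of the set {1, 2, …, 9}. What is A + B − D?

2671008

Triangulations of a convex m-gon are counted by C_{m−2}; with m = 10 this is C_8. So A = C_8 = 1430.
A rooted plane tree with 14 edges has 15 nodes, and the count is C_14. So B = C_14 = 2674440.
Non-crossing partitions of an n-element set are counted by C_n; here n = 9. So D = C_9 = 4862.
A + B − D = 1430 + 2674440 − 4862 = 2671008.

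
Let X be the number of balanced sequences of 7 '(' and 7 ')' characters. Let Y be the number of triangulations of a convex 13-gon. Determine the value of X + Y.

59215

Balanced strings of n pairs of brackets are counted by C_n; here n = 7. So X = C_7 = 429.
A convex 13-gon is triangulated into 11 triangles, and the number of such triangulations is the Catalan number C_{13−2} = C_11. So Y = C_11 = 58786.
X + Y = 429 + 58786 = 59215.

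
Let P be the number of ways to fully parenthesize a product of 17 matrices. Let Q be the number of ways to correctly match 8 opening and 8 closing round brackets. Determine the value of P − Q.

Ways to associate a product of 17 factors correspond to binary trees on 17 leaves, so the count is C_16. So P = C_16 = 35357670.
A balanced arrangement of 8 bracket pairs is a Dyck word of semilength 8, so the count is C_8. So Q = C_8 = 1430.
P − Q = 35357670 − 1430 = 35356240.

35356240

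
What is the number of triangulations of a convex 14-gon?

The number of triangulations of a 14-gon is the Catalan number C_12 (index = sides − 2).
C_12 = 208012.

208012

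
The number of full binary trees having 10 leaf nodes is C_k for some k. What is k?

9

A full binary tree with L leaves has L−1 internal nodes and is counted by C_{L−1}; L = 10 gives C_9.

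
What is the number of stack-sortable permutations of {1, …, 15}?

9694845

Stack-sortable permutations are exactly the 231-avoiding ones, counted by C_n; here n = 15.
C_15 = C_14 · 2(2·14+1)/(14+2) = 2674440 · 58/16 = 9694845.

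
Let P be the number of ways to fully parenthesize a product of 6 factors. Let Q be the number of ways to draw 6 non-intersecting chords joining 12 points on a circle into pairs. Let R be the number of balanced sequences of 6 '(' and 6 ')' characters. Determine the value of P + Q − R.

Ways to associate a product of 6 factors correspond to binary trees on 6 leaves, so the count is C_5. So P = C_5 = 42.
Pairing 12 circle points by 6 non-crossing chords gives C_6 matchings. So Q = C_6 = 132.
Balanced strings of n pairs of brackets are counted by C_n; here n = 6. So R = C_6 = 132.
P + Q − R = 42 + 132 − 132 = 42.

42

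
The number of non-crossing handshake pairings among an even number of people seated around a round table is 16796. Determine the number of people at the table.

20

Non-crossing handshake pairings of 2n people are counted by C_n. Since C_10 = 16796, the index is 10.
So n = 10, and there are 2n = 20 people.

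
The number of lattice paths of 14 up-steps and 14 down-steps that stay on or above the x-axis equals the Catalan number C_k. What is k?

Paths of 14 up- and 14 down-steps that never dip below the axis are Dyck paths; their count is C_14.

14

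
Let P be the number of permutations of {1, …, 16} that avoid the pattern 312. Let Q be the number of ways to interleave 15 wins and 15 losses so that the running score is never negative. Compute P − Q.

For any fixed pattern of length 3, the pattern-avoiding permutations of [16] number C_16. So P = C_16 = 35357670.
Ballot sequences with n votes each where one side never trails are Dyck words, counted by C_n; here n = 15. So Q = C_15 = 9694845.
P − Q = 35357670 − 9694845 = 25662825.

25662825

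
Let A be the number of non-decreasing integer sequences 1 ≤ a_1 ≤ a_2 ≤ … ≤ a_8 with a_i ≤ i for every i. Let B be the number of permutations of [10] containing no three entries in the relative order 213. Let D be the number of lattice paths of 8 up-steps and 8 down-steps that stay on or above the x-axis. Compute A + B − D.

Such sub-staircase sequences of length n are counted by C_n; here n = 8. So A = C_8 = 1430.
Permutations of [n] avoiding any single length-3 pattern are counted by C_n; here n = 10. So B = C_10 = 16796.
A Dyck path with 8 up-steps and 8 down-steps has semilength 8, so there are C_8 of them. So D = C_8 = 1430.
A + B − D = 1430 + 16796 − 1430 = 16796.

16796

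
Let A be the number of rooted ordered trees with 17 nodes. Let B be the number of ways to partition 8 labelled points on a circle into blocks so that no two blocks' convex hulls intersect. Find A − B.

35356240

A rooted plane tree on 17 nodes has 16 edges, and such trees are counted by C_16. So A = C_16 = 35357670.
Non-crossing partitions of an n-element set are counted by C_n; here n = 8. So B = C_8 = 1430.
A − B = 35357670 − 1430 = 35356240.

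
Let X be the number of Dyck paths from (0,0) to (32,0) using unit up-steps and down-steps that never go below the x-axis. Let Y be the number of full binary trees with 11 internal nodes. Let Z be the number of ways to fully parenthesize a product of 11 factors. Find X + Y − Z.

35399660

Paths of 16 up- and 16 down-steps that never dip below the axis are Dyck paths; their count is C_16. So X = C_16 = 35357670.
Full binary trees with n internal nodes are counted by C_n; here n = 11. So Y = C_11 = 58786.
Parenthesizations of m factors correspond to full binary trees with m leaves, counted by C_{m−1}; m = 11 gives C_10. So Z = C_10 = 16796.
X + Y − Z = 35357670 + 58786 − 16796 = 35399660.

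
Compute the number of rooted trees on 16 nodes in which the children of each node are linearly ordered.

9694845

A rooted plane tree on 16 nodes has 15 edges, and such trees are counted by C_15.
C_15 = C(30,15)/16 = 155117520/16 = 9694845.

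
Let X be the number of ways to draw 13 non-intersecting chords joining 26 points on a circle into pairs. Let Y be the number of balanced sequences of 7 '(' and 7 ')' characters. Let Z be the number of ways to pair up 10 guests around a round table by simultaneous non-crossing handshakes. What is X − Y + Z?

742513

Pairing 26 circle points by 13 non-crossing chords gives C_13 matchings. So X = C_13 = 742900.
Balanced strings of n pairs of brackets are counted by C_n; here n = 7. So Y = C_7 = 429.
Non-crossing handshake pairings of 2n people are counted by C_n; 10 people gives n = 5. So Z = C_5 = 42.
X − Y + Z = 742900 − 429 + 42 = 742513.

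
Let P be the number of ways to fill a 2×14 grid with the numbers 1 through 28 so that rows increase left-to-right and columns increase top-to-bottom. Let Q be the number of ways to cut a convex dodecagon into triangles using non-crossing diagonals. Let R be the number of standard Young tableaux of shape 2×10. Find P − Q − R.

2640848

By the hook-length formula (or a Dyck-path bijection), SYT of shape 2×14 number C_14. So P = C_14 = 2674440.
A convex 12-gon is triangulated into 10 triangles, and the number of such triangulations is the Catalan number C_{12−2} = C_10. So Q = C_10 = 16796.
By the hook-length formula (or a Dyck-path bijection), SYT of shape 2×10 number C_10. So R = C_10 = 16796.
P − Q − R = 2674440 − 16796 − 16796 = 2640848.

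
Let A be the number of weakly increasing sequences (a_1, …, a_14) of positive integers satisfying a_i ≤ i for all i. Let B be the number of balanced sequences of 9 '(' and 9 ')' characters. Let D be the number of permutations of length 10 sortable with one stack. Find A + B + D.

Such sub-staircase sequences of length n are counted by C_n; here n = 14. So A = C_14 = 2674440.
With 9 pairs the number of balanced bracket strings is the Catalan number C_9. So B = C_9 = 4862.
Stack-sortable permutations are exactly the 231-avoiding ones, counted by C_n; here n = 10. So D = C_10 = 16796.
A + B + D = 2674440 + 4862 + 16796 = 2696098.

2696098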